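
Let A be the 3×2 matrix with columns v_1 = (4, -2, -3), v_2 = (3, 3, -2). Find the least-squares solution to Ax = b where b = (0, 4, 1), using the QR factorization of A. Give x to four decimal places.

v_1 = (4, -2, -3); ‖v_1‖ = 5.3852, so e_1 = (0.7428, -0.3714, -0.5571).
e_1·v_2 = 0.7428·3 + (-0.3714)·3 + (-0.5571)·(-2) = 2.2283.
u_2 = v_2 − 2.2283·e_1 = (1.3448, 3.8276, -0.7586).
‖u_2‖ = 4.1273, so e_2 = (0.3258, 0.9274, -0.1838).
Qᵀb = (-2.0426, 3.5257).
Back-substitute: x_2 = 3.5257/4.1273 = 0.8543.
x_1 = (-2.0426 − 2.2283·0.8543)/5.3852 = -0.7328.

x = (-0.7328, 0.8543)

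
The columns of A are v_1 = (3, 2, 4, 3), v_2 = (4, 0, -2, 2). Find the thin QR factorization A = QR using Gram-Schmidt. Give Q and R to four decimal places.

Q = [[0.4867, 0.6945], [0.3244, -0.1139], [0.6489, -0.6604], [0.4867, 0.2619]], R = [[6.1644, 1.6222], [0.0000, 4.6226]]

v_1 = (3, 2, 4, 3); ‖v_1‖ = 6.1644, so e_1 = (0.4867, 0.3244, 0.6489, 0.4867).
e_1·v_2 = 0.4867·4 + 0.3244·0 + 0.6489·(-2) + 0.4867·2 = 1.6222.
u_2 = v_2 − 1.6222·e_1 = (3.2105, -0.5263, -3.0526, 1.2105).
‖u_2‖ = 4.6226, so e_2 = (0.6945, -0.1139, -0.6604, 0.2619).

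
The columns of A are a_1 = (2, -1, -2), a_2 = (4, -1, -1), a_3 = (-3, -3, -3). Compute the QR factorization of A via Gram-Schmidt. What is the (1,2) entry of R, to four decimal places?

r_{12} = 3.6667

a_1 = (2, -1, -2); ‖a_1‖ = 3.0000, so q_1 = (0.6667, -0.3333, -0.6667).
r_{12} = q_1·a_2 = 3.6667.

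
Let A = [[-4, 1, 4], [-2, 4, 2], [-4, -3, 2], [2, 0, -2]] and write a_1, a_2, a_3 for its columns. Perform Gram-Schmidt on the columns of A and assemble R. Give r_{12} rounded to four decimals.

r_{12} = 0.0000

a_1 = (-4, -2, -4, 2); ‖a_1‖ = 6.3246, so q_1 = (-0.6325, -0.3162, -0.6325, 0.3162).
r_{12} = q_1·a_2 = 0.0000.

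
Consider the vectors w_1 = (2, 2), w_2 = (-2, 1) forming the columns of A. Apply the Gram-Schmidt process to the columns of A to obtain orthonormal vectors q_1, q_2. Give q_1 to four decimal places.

q_1 = w_1/‖w_1‖ = (2, 2)/2.8284 = (0.7071, 0.7071).

q_1 = (0.7071, 0.7071)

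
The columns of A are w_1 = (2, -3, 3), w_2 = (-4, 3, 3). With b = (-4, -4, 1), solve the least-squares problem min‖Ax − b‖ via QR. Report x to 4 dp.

x = (0.4298, 0.3070)

w_1 = (2, -3, 3); ‖w_1‖ = 4.6904, so e_1 = (0.4264, -0.6396, 0.6396).
e_1·w_2 = 0.4264·(-4) + (-0.6396)·3 + 0.6396·3 = -1.7056.
u_2 = w_2 + 1.7056·e_1 = (-3.2727, 1.9091, 4.0909).
‖u_2‖ = 5.5759, so e_2 = (-0.5869, 0.3424, 0.7337).
Qᵀb = (1.4924, 1.7119).
Back-substitute: x_2 = 1.7119/5.5759 = 0.3070.
x_1 = (1.4924 + 1.7056·0.3070)/4.6904 = 0.4298.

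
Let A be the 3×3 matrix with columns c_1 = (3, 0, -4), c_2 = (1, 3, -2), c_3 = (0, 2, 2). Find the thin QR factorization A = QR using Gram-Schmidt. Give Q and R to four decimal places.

c_1 = (3, 0, -4); ‖c_1‖ = 5.0000, so e_1 = (0.6000, 0.0000, -0.8000).
e_1·c_2 = 0.6000·1 + 0.0000·3 + (-0.8000)·(-2) = 2.2000.
u_2 = c_2 − 2.2000·e_1 = (-0.3200, 3.0000, -0.2400).
‖u_2‖ = 3.0265, so e_2 = (-0.1057, 0.9912, -0.0793).
e_1·c_3 = 0.6000·0 + 0.0000·2 + (-0.8000)·2 = -1.6000; e_2·c_3 = (-0.1057)·0 + 0.9912·2 + (-0.0793)·2 = 1.8239.
u_3 = c_3 + 1.6000·e_1 − 1.8239·e_2 = (1.1528, 0.1921, 0.8646).
‖u_3‖ = 1.4538, so e_3 = (0.7930, 0.1322, 0.5947).

Q = [[0.6000, -0.1057, 0.7930], [0.0000, 0.9912, 0.1322], [-0.8000, -0.0793, 0.5947]], R = [[5.0000, 2.2000, -1.6000], [0.0000, 3.0265, 1.8239], [0.0000, 0.0000, 1.4538]]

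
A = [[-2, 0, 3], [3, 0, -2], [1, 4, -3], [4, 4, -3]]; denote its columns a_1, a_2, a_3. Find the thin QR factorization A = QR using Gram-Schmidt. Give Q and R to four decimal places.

Q = [[-0.3651, 0.3086, 0.7456], [0.5477, -0.4629, 0.0262], [0.1826, 0.7715, -0.4709], [0.7303, 0.3086, 0.4709]], R = [[5.4772, 3.6515, -4.9295], [0.0000, 4.3205, -1.3887], [0.0000, 0.0000, 2.1844]]

e_1 = a_1/‖a_1‖ = (-2, 3, 1, 4)/5.4772 = (-0.3651, 0.5477, 0.1826, 0.7303).
r_{12} = e_1·a_2 = 3.6515.
u_2 = a_2 − 3.6515·e_1 = (1.3333, -2.0000, 3.3333, 1.3333).
‖u_2‖ = 4.3205, so e_2 = (0.3086, -0.4629, 0.7715, 0.3086).
r_{13} = e_1·a_3 = -4.9295; r_{23} = e_2·a_3 = -1.3887.
u_3 = a_3 + 4.9295·e_1 + 1.3887·e_2 = (1.6286, 0.0571, -1.0286, 1.0286).
‖u_3‖ = 2.1844, so e_3 = (0.7456, 0.0262, -0.4709, 0.4709).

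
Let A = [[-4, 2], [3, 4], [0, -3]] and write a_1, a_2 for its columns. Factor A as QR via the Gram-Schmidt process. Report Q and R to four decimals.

a_1 = (-4, 3, 0); ‖a_1‖ = 5.0000, so q_1 = (-0.8000, 0.6000, 0.0000).
q_1·a_2 = (-0.8000)·2 + 0.6000·4 + 0.0000·(-3) = 0.8000.
u_2 = a_2 − 0.8000·q_1 = (2.6400, 3.5200, -3.0000).
‖u_2‖ = 5.3254, so q_2 = (0.4957, 0.6610, -0.5633).

Q = [[-0.8000, 0.4957], [0.6000, 0.6610], [0.0000, -0.5633]], R = [[5.0000, 0.8000], [0.0000, 5.3254]]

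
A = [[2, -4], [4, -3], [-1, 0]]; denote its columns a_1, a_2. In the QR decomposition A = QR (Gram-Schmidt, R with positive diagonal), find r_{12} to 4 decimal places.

a_1 = (2, 4, -1); ‖a_1‖ = 4.5826, so e_1 = (0.4364, 0.8729, -0.2182).
r_{12} = e_1·a_2 = -4.3644.

r_{12} = -4.3644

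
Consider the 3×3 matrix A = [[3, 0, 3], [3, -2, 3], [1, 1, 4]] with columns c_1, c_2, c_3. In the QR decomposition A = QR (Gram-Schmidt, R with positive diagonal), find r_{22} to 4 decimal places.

c_1 = (3, 3, 1); ‖c_1‖ = 4.3589, so q_1 = (0.6882, 0.6882, 0.2294).
q_1·c_2 = 0.6882·0 + 0.6882·(-2) + 0.2294·1 = -1.1471.
u_2 = c_2 + 1.1471·q_1 = (0.7895, -1.2105, 1.2632).
r_{22} = ‖u_2‖ = 1.9194.

r_{22} = 1.9194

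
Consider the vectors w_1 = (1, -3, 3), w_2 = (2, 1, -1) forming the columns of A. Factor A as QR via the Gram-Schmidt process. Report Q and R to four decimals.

q_1 = w_1/‖w_1‖ = (1, -3, 3)/4.3589 = (0.2294, -0.6882, 0.6882).
r_{12} = q_1·w_2 = -0.9177.
u_2 = w_2 + 0.9177·q_1 = (2.2105, 0.3684, -0.3684).
‖u_2‖ = 2.2711, so q_2 = (0.9733, 0.1622, -0.1622).

Q = [[0.2294, 0.9733], [-0.6882, 0.1622], [0.6882, -0.1622]], R = [[4.3589, -0.9177], [0.0000, 2.2711]]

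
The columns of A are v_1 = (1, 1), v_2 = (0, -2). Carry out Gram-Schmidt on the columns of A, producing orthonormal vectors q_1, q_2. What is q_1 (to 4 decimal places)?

q_1 = (0.7071, 0.7071)

q_1 = v_1/‖v_1‖ = (1, 1)/1.4142 = (0.7071, 0.7071).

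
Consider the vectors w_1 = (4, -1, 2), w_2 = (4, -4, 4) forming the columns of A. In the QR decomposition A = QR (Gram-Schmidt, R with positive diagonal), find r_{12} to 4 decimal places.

r_{12} = 6.1101

w_1 = (4, -1, 2); ‖w_1‖ = 4.5826, so e_1 = (0.8729, -0.2182, 0.4364).
r_{12} = e_1·w_2 = 6.1101.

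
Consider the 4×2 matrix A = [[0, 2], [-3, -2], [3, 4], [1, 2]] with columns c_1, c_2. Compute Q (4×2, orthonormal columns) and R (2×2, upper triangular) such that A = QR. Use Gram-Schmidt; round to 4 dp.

Q = [[0.0000, 0.7588], [-0.6882, 0.4393], [0.6882, 0.3195], [0.2294, 0.3594]], R = [[4.3589, 4.5883], [0.0000, 2.6358]]

c_1 = (0, -3, 3, 1); ‖c_1‖ = 4.3589, so q_1 = (0.0000, -0.6882, 0.6882, 0.2294).
q_1·c_2 = 0.0000·2 + (-0.6882)·(-2) + 0.6882·4 + 0.2294·2 = 4.5883.
u_2 = c_2 − 4.5883·q_1 = (2.0000, 1.1579, 0.8421, 0.9474).
‖u_2‖ = 2.6358, so q_2 = (0.7588, 0.4393, 0.3195, 0.3594).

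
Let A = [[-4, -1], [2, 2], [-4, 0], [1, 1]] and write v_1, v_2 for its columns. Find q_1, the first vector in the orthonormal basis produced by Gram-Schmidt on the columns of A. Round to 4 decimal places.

v_1 = (-4, 2, -4, 1); ‖v_1‖ = 6.0828, so q_1 = (-0.6576, 0.3288, -0.6576, 0.1644).

q_1 = (-0.6576, 0.3288, -0.6576, 0.1644)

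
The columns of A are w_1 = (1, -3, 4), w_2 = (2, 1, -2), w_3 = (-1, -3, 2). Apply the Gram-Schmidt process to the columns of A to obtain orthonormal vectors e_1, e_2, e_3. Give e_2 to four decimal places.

e_2 = (0.9672, -0.0159, -0.2537)

e_1 = w_1/‖w_1‖ = (1, -3, 4)/5.0990 = (0.1961, -0.5883, 0.7845).
r_{12} = e_1·w_2 = -1.7650.
u_2 = w_2 + 1.7650·e_1 = (2.3462, -0.0385, -0.6154).
‖u_2‖ = 2.4258, so e_2 = (0.9672, -0.0159, -0.2537).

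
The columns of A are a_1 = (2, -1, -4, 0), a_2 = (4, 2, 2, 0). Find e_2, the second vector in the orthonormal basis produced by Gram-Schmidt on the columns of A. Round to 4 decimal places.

e_2 = (0.8588, 0.3904, 0.3318, 0.0000)

a_1 = (2, -1, -4, 0); ‖a_1‖ = 4.5826, so e_1 = (0.4364, -0.2182, -0.8729, 0.0000).
e_1·a_2 = 0.4364·4 + (-0.2182)·2 + (-0.8729)·2 + 0.0000·0 = -0.4364.
u_2 = a_2 + 0.4364·e_1 = (4.1905, 1.9048, 1.6190, 0.0000).
‖u_2‖ = 4.8795, so e_2 = (0.8588, 0.3904, 0.3318, 0.0000).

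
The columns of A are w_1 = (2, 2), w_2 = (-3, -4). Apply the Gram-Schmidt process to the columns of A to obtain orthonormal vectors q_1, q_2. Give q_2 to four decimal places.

w_1 = (2, 2); ‖w_1‖ = 2.8284, so q_1 = (0.7071, 0.7071).
q_1·w_2 = 0.7071·(-3) + 0.7071·(-4) = -4.9497.
u_2 = w_2 + 4.9497·q_1 = (0.5000, -0.5000).
‖u_2‖ = 0.7071, so q_2 = (0.7071, -0.7071).

q_2 = (0.7071, -0.7071)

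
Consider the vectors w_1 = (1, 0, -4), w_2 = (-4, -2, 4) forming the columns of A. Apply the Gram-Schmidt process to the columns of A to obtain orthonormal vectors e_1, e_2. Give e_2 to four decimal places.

e_2 = (-0.7996, -0.5664, -0.1999)

w_1 = (1, 0, -4); ‖w_1‖ = 4.1231, so e_1 = (0.2425, 0.0000, -0.9701).
e_1·w_2 = 0.2425·(-4) + 0.0000·(-2) + (-0.9701)·4 = -4.8507.
u_2 = w_2 + 4.8507·e_1 = (-2.8235, -2.0000, -0.7059).
‖u_2‖ = 3.5314, so e_2 = (-0.7996, -0.5664, -0.1999).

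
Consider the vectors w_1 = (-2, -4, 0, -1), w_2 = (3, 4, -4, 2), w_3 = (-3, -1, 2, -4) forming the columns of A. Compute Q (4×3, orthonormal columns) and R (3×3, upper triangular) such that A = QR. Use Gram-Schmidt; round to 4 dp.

w_1 = (-2, -4, 0, -1); ‖w_1‖ = 4.5826, so e_1 = (-0.4364, -0.8729, 0.0000, -0.2182).
e_1·w_2 = (-0.4364)·3 + (-0.8729)·4 + 0.0000·(-4) + (-0.2182)·2 = -5.2372.
u_2 = w_2 + 5.2372·e_1 = (0.7143, -0.5714, -4.0000, 0.8571).
‖u_2‖ = 4.1918, so e_2 = (0.1704, -0.1363, -0.9542, 0.2045).
e_1·w_3 = (-0.4364)·(-3) + (-0.8729)·(-1) + 0.0000·2 + (-0.2182)·(-4) = 3.0551; e_2·w_3 = 0.1704·(-3) + (-0.1363)·(-1) + (-0.9542)·2 + 0.2045·(-4) = -3.1013.
u_3 = w_3 − 3.0551·e_1 + 3.1013·e_2 = (-1.1382, 1.2439, -0.9593, -2.6992).
‖u_3‖ = 3.3240, so e_3 = (-0.3424, 0.3742, -0.2886, -0.8120).

Q = [[-0.4364, 0.1704, -0.3424], [-0.8729, -0.1363, 0.3742], [0.0000, -0.9542, -0.2886], [-0.2182, 0.2045, -0.8120]], R = [[4.5826, -5.2372, 3.0551], [0.0000, 4.1918, -3.1013], [0.0000, 0.0000, 3.3240]]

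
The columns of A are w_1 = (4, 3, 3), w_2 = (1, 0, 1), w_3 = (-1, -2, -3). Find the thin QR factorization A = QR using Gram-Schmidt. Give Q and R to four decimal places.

Q = [[0.6860, 0.2361, 0.6882], [0.5145, -0.8262, -0.2294], [0.5145, 0.5115, -0.6882]], R = [[5.8310, 1.2005, -3.2585], [0.0000, 0.7475, -0.1180], [0.0000, 0.0000, 1.8353]]

w_1 = (4, 3, 3); ‖w_1‖ = 5.8310, so e_1 = (0.6860, 0.5145, 0.5145).
e_1·w_2 = 0.6860·1 + 0.5145·0 + 0.5145·1 = 1.2005.
u_2 = w_2 − 1.2005·e_1 = (0.1765, -0.6176, 0.3824).
‖u_2‖ = 0.7475, so e_2 = (0.2361, -0.8262, 0.5115).
e_1·w_3 = 0.6860·(-1) + 0.5145·(-2) + 0.5145·(-3) = -3.2585; e_2·w_3 = 0.2361·(-1) + (-0.8262)·(-2) + 0.5115·(-3) = -0.1180.
u_3 = w_3 + 3.2585·e_1 + 0.1180·e_2 = (1.2632, -0.4211, -1.2632).
‖u_3‖ = 1.8353, so e_3 = (0.6882, -0.2294, -0.6882).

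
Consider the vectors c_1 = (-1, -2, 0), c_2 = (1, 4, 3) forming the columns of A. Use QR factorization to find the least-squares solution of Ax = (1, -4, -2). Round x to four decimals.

c_1 = (-1, -2, 0); ‖c_1‖ = 2.2361, so e_1 = (-0.4472, -0.8944, 0.0000).
e_1·c_2 = (-0.4472)·1 + (-0.8944)·4 + 0.0000·3 = -4.0249.
u_2 = c_2 + 4.0249·e_1 = (-0.8000, 0.4000, 3.0000).
‖u_2‖ = 3.1305, so e_2 = (-0.2556, 0.1278, 0.9583).
Qᵀb = (3.1305, -2.6833).
Back-substitute: x_2 = -2.6833/3.1305 = -0.8571.
x_1 = (3.1305 + 4.0249·(-0.8571))/2.2361 = -0.1429.

x = (-0.1429, -0.8571)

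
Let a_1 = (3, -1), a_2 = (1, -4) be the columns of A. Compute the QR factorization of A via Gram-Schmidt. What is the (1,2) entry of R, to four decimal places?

q_1 = a_1/‖a_1‖ = (3, -1)/3.1623 = (0.9487, -0.3162).
r_{12} = q_1·a_2 = 2.2136.

r_{12} = 2.2136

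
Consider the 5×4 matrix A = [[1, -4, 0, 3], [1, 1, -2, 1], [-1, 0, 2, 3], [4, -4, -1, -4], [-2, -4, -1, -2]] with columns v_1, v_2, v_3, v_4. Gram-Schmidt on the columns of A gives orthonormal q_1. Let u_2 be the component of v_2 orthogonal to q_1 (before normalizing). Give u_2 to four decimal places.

u_2 = (-3.5217, 1.4783, -0.4783, -2.0870, -4.9565)

v_1 = (1, 1, -1, 4, -2); ‖v_1‖ = 4.7958, so q_1 = (0.2085, 0.2085, -0.2085, 0.8341, -0.4170).
q_1·v_2 = 0.2085·(-4) + 0.2085·1 + (-0.2085)·0 + 0.8341·(-4) + (-0.4170)·(-4) = -2.2937.
u_2 = v_2 + 2.2937·q_1 = (-3.5217, 1.4783, -0.4783, -2.0870, -4.9565).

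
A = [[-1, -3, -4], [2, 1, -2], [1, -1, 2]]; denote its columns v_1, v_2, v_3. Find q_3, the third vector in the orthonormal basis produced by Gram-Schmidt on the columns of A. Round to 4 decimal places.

q_3 = (-0.4243, -0.5657, 0.7071)

v_1 = (-1, 2, 1); ‖v_1‖ = 2.4495, so q_1 = (-0.4082, 0.8165, 0.4082).
q_1·v_2 = (-0.4082)·(-3) + 0.8165·1 + 0.4082·(-1) = 1.6330.
u_2 = v_2 − 1.6330·q_1 = (-2.3333, -0.3333, -1.6667).
‖u_2‖ = 2.8868, so q_2 = (-0.8083, -0.1155, -0.5774).
q_1·v_3 = (-0.4082)·(-4) + 0.8165·(-2) + 0.4082·2 = 0.8165; q_2·v_3 = (-0.8083)·(-4) + (-0.1155)·(-2) + (-0.5774)·2 = 2.3094.
u_3 = v_3 − 0.8165·q_1 − 2.3094·q_2 = (-1.8000, -2.4000, 3.0000).
‖u_3‖ = 4.2426, so q_3 = (-0.4243, -0.5657, 0.7071).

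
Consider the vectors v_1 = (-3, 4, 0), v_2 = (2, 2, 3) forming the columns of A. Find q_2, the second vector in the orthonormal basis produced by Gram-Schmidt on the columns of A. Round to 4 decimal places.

v_1 = (-3, 4, 0); ‖v_1‖ = 5.0000, so q_1 = (-0.6000, 0.8000, 0.0000).
q_1·v_2 = (-0.6000)·2 + 0.8000·2 + 0.0000·3 = 0.4000.
u_2 = v_2 − 0.4000·q_1 = (2.2400, 1.6800, 3.0000).
‖u_2‖ = 4.1037, so q_2 = (0.5459, 0.4094, 0.7311).

q_2 = (0.5459, 0.4094, 0.7311)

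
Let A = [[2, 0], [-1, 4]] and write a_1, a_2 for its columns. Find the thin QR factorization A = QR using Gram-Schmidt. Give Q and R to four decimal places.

Q = [[0.8944, 0.4472], [-0.4472, 0.8944]], R = [[2.2361, -1.7889], [0.0000, 3.5777]]

e_1 = a_1/‖a_1‖ = (2, -1)/2.2361 = (0.8944, -0.4472).
r_{12} = e_1·a_2 = -1.7889.
u_2 = a_2 + 1.7889·e_1 = (1.6000, 3.2000).
‖u_2‖ = 3.5777, so e_2 = (0.4472, 0.8944).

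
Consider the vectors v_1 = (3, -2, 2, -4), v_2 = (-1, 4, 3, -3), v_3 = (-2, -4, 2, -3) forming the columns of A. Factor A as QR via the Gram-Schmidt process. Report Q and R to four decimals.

Q = [[0.5222, -0.2827, -0.7879], [-0.3482, 0.7642, -0.5297], [0.3482, 0.4449, 0.2350], [-0.6963, -0.3716, -0.2086]], R = [[5.7446, 1.2185, 3.1334], [0.0000, 5.7892, -0.4868], [0.0000, 0.0000, 4.7901]]

v_1 = (3, -2, 2, -4); ‖v_1‖ = 5.7446, so q_1 = (0.5222, -0.3482, 0.3482, -0.6963).
q_1·v_2 = 0.5222·(-1) + (-0.3482)·4 + 0.3482·3 + (-0.6963)·(-3) = 1.2185.
u_2 = v_2 − 1.2185·q_1 = (-1.6364, 4.4242, 2.5758, -2.1515).
‖u_2‖ = 5.7892, so q_2 = (-0.2827, 0.7642, 0.4449, -0.3716).
q_1·v_3 = 0.5222·(-2) + (-0.3482)·(-4) + 0.3482·2 + (-0.6963)·(-3) = 3.1334; q_2·v_3 = (-0.2827)·(-2) + 0.7642·(-4) + 0.4449·2 + (-0.3716)·(-3) = -0.4868.
u_3 = v_3 − 3.1334·q_1 + 0.4868·q_2 = (-3.7740, -2.5371, 1.1257, -0.9991).
‖u_3‖ = 4.7901, so q_3 = (-0.7879, -0.5297, 0.2350, -0.2086).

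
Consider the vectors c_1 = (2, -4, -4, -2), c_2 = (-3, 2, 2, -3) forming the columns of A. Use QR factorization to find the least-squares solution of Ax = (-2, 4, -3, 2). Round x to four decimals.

c_1 = (2, -4, -4, -2); ‖c_1‖ = 6.3246, so e_1 = (0.3162, -0.6325, -0.6325, -0.3162).
e_1·c_2 = 0.3162·(-3) + (-0.6325)·2 + (-0.6325)·2 + (-0.3162)·(-3) = -2.5298.
u_2 = c_2 + 2.5298·e_1 = (-2.2000, 0.4000, 0.4000, -3.8000).
‖u_2‖ = 4.4272, so e_2 = (-0.4969, 0.0904, 0.0904, -0.8583).
Qᵀb = (-1.8974, -0.6325).
Back-substitute: x_2 = -0.6325/4.4272 = -0.1429.
x_1 = (-1.8974 + 2.5298·(-0.1429))/6.3246 = -0.3571.

x = (-0.3571, -0.1429)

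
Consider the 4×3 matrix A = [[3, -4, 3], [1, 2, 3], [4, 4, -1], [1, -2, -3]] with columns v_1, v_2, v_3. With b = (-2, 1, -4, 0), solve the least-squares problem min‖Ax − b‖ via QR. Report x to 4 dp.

x = (-0.8017, -0.0527, 0.1713)

v_1 = (3, 1, 4, 1); ‖v_1‖ = 5.1962, so q_1 = (0.5774, 0.1925, 0.7698, 0.1925).
q_1·v_2 = 0.5774·(-4) + 0.1925·2 + 0.7698·4 + 0.1925·(-2) = 0.7698.
u_2 = v_2 − 0.7698·q_1 = (-4.4444, 1.8519, 3.4074, -2.1481).
‖u_2‖ = 6.2775, so q_2 = (-0.7080, 0.2950, 0.5428, -0.3422).
q_1·v_3 = 0.5774·3 + 0.1925·3 + 0.7698·(-1) + 0.1925·(-3) = 0.9623; q_2·v_3 = (-0.7080)·3 + 0.2950·3 + 0.5428·(-1) + (-0.3422)·(-3) = -0.7552.
u_3 = v_3 − 0.9623·q_1 + 0.7552·q_2 = (1.9098, 3.0376, -1.3308, -3.4436).
‖u_3‖ = 5.1482, so q_3 = (0.3710, 0.5900, -0.2585, -0.6689).
Qᵀb = (-4.0415, -0.4602, 0.8821).
Back-substitute: x_3 = 0.8821/5.1482 = 0.1713.
x_2 = (-0.4602 + 0.7552·0.1713)/6.2775 = -0.0527.
x_1 = (-4.0415 − 0.7698·(-0.0527) − 0.9623·0.1713)/5.1962 = -0.8017.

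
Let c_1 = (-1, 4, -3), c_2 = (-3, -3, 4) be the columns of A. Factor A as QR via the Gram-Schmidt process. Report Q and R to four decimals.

c_1 = (-1, 4, -3); ‖c_1‖ = 5.0990, so e_1 = (-0.1961, 0.7845, -0.5883).
e_1·c_2 = (-0.1961)·(-3) + 0.7845·(-3) + (-0.5883)·4 = -4.1184.
u_2 = c_2 + 4.1184·e_1 = (-3.8077, 0.2308, 1.5769).
‖u_2‖ = 4.1278, so e_2 = (-0.9225, 0.0559, 0.3820).

Q = [[-0.1961, -0.9225], [0.7845, 0.0559], [-0.5883, 0.3820]], R = [[5.0990, -4.1184], [0.0000, 4.1278]]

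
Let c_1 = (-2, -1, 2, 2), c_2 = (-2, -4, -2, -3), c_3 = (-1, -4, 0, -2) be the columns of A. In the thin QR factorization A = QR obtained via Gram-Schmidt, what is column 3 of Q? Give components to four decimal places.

c_1 = (-2, -1, 2, 2); ‖c_1‖ = 3.6056, so q_1 = (-0.5547, -0.2774, 0.5547, 0.5547).
q_1·c_2 = (-0.5547)·(-2) + (-0.2774)·(-4) + 0.5547·(-2) + 0.5547·(-3) = -0.5547.
u_2 = c_2 + 0.5547·q_1 = (-2.3077, -4.1538, -1.6923, -2.6923).
‖u_2‖ = 5.7177, so q_2 = (-0.4036, -0.7265, -0.2960, -0.4709).
q_1·c_3 = (-0.5547)·(-1) + (-0.2774)·(-4) + 0.5547·0 + 0.5547·(-2) = 0.5547; q_2·c_3 = (-0.4036)·(-1) + (-0.7265)·(-4) + (-0.2960)·0 + (-0.4709)·(-2) = 4.2513.
u_3 = c_3 − 0.5547·q_1 − 4.2513·q_2 = (1.0235, -0.7576, 0.9506, -0.3059).
‖u_3‖ = 1.6183, so q_3 = (0.6325, -0.4682, 0.5874, -0.1890).

q_3 = (0.6325, -0.4682, 0.5874, -0.1890)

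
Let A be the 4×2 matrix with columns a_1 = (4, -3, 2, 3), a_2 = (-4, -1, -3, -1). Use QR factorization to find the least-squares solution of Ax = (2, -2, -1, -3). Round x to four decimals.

a_1 = (4, -3, 2, 3); ‖a_1‖ = 6.1644, so e_1 = (0.6489, -0.4867, 0.3244, 0.4867).
e_1·a_2 = 0.6489·(-4) + (-0.4867)·(-1) + 0.3244·(-3) + 0.4867·(-1) = -3.5689.
u_2 = a_2 + 3.5689·e_1 = (-1.6842, -2.7368, -1.8421, 0.7368).
‖u_2‖ = 3.7767, so e_2 = (-0.4460, -0.7247, -0.4878, 0.1951).
Qᵀb = (0.4867, 0.4599).
Back-substitute: x_2 = 0.4599/3.7767 = 0.1218.
x_1 = (0.4867 + 3.5689·0.1218)/6.1644 = 0.1494.

x = (0.1494, 0.1218)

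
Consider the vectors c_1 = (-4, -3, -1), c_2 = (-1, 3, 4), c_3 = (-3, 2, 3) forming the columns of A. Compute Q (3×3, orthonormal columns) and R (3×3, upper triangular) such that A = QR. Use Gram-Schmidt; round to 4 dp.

c_1 = (-4, -3, -1); ‖c_1‖ = 5.0990, so q_1 = (-0.7845, -0.5883, -0.1961).
q_1·c_2 = (-0.7845)·(-1) + (-0.5883)·3 + (-0.1961)·4 = -1.7650.
u_2 = c_2 + 1.7650·q_1 = (-2.3846, 1.9615, 3.6538).
‖u_2‖ = 4.7838, so q_2 = (-0.4985, 0.4100, 0.7638).
q_1·c_3 = (-0.7845)·(-3) + (-0.5883)·2 + (-0.1961)·3 = 0.5883; q_2·c_3 = (-0.4985)·(-3) + 0.4100·2 + 0.7638·3 = 4.6069.
u_3 = c_3 − 0.5883·q_1 − 4.6069·q_2 = (-0.2420, 0.4571, -0.4034).
‖u_3‖ = 0.6559, so q_3 = (-0.3690, 0.6969, -0.6149).

Q = [[-0.7845, -0.4985, -0.3690], [-0.5883, 0.4100, 0.6969], [-0.1961, 0.7638, -0.6149]], R = [[5.0990, -1.7650, 0.5883], [0.0000, 4.7838, 4.6069], [0.0000, 0.0000, 0.6559]]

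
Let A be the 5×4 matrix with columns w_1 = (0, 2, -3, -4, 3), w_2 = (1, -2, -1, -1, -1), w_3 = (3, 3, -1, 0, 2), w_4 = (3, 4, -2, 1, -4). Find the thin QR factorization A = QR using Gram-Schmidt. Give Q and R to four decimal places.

Q = [[0.0000, 0.3536, 0.9013, -0.1227], [0.3244, -0.7071, 0.3117, 0.5237], [-0.4867, -0.3536, -0.0813, -0.3372], [-0.6489, -0.3536, 0.2779, -0.0628], [0.4867, -0.3536, 0.0813, -0.7701]], R = [[6.1644, 0.0000, 2.4333, -0.3244], [0.0000, 2.8284, -1.4142, 0.0000], [0.0000, 0.0000, 3.8832, 4.0661], [0.0000, 0.0000, 0.0000, 5.4186]]

w_1 = (0, 2, -3, -4, 3); ‖w_1‖ = 6.1644, so q_1 = (0.0000, 0.3244, -0.4867, -0.6489, 0.4867).
q_1·w_2 = 0.0000·1 + 0.3244·(-2) + (-0.4867)·(-1) + (-0.6489)·(-1) + 0.4867·(-1) = 0.0000.
u_2 = w_2 + 0.0000·q_1 = (1.0000, -2.0000, -1.0000, -1.0000, -1.0000).
‖u_2‖ = 2.8284, so q_2 = (0.3536, -0.7071, -0.3536, -0.3536, -0.3536).
q_1·w_3 = 0.0000·3 + 0.3244·3 + (-0.4867)·(-1) + (-0.6489)·0 + 0.4867·2 = 2.4333; q_2·w_3 = 0.3536·3 + (-0.7071)·3 + (-0.3536)·(-1) + (-0.3536)·0 + (-0.3536)·2 = -1.4142.
u_3 = w_3 − 2.4333·q_1 + 1.4142·q_2 = (3.5000, 1.2105, -0.3158, 1.0789, 0.3158).
‖u_3‖ = 3.8832, so q_3 = (0.9013, 0.3117, -0.0813, 0.2779, 0.0813).
q_1·w_4 = 0.0000·3 + 0.3244·4 + (-0.4867)·(-2) + (-0.6489)·1 + 0.4867·(-4) = -0.3244; q_2·w_4 = 0.3536·3 + (-0.7071)·4 + (-0.3536)·(-2) + (-0.3536)·1 + (-0.3536)·(-4) = 0.0000; q_3·w_4 = 0.9013·3 + 0.3117·4 + (-0.0813)·(-2) + 0.2779·1 + 0.0813·(-4) = 4.0661.
u_4 = w_4 + 0.3244·q_1 + 0.0000·q_2 − 4.0661·q_3 = (-0.6649, 2.8377, -1.8272, -0.3403, -4.1728).
‖u_4‖ = 5.4186, so q_4 = (-0.1227, 0.5237, -0.3372, -0.0628, -0.7701).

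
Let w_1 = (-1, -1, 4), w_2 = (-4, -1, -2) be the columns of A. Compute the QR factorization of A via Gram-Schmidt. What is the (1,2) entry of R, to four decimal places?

r_{12} = -0.7071

w_1 = (-1, -1, 4); ‖w_1‖ = 4.2426, so q_1 = (-0.2357, -0.2357, 0.9428).
r_{12} = q_1·w_2 = -0.7071.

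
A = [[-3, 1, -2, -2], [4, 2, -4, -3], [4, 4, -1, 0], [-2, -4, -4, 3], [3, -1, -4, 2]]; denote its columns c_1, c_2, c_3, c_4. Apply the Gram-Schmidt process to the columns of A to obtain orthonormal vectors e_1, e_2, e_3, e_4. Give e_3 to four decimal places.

c_1 = (-3, 4, 4, -2, 3); ‖c_1‖ = 7.3485, so e_1 = (-0.4082, 0.5443, 0.5443, -0.2722, 0.4082).
e_1·c_2 = (-0.4082)·1 + 0.5443·2 + 0.5443·4 + (-0.2722)·(-4) + 0.4082·(-1) = 3.5382.
u_2 = c_2 − 3.5382·e_1 = (2.4444, 0.0741, 2.0741, -3.0370, -2.4444).
‖u_2‖ = 5.0479, so e_2 = (0.4842, 0.0147, 0.4109, -0.6016, -0.4842).
e_1·c_3 = (-0.4082)·(-2) + 0.5443·(-4) + 0.5443·(-1) + (-0.2722)·(-4) + 0.4082·(-4) = -2.4495; e_2·c_3 = 0.4842·(-2) + 0.0147·(-4) + 0.4109·(-1) + (-0.6016)·(-4) + (-0.4842)·(-4) = 2.9055.
u_3 = c_3 + 2.4495·e_1 − 2.9055·e_2 = (-4.4070, -2.7093, -0.8605, -2.9186, -1.5930).
‖u_3‖ = 6.2095, so e_3 = (-0.7097, -0.4363, -0.1386, -0.4700, -0.2565).

e_3 = (-0.7097, -0.4363, -0.1386, -0.4700, -0.2565)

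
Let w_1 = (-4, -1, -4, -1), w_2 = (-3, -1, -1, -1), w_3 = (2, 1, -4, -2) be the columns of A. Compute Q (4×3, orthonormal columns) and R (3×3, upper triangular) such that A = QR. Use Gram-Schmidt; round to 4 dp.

Q = [[-0.6860, -0.5614, 0.3303], [-0.1715, -0.2994, 0.0550], [-0.6860, 0.7111, -0.1101], [-0.1715, -0.2994, -0.9358]], R = [[5.8310, 3.0870, 1.5435], [0.0000, 1.5718, -3.6676], [0.0000, 0.0000, 3.0277]]

w_1 = (-4, -1, -4, -1); ‖w_1‖ = 5.8310, so q_1 = (-0.6860, -0.1715, -0.6860, -0.1715).
q_1·w_2 = (-0.6860)·(-3) + (-0.1715)·(-1) + (-0.6860)·(-1) + (-0.1715)·(-1) = 3.0870.
u_2 = w_2 − 3.0870·q_1 = (-0.8824, -0.4706, 1.1176, -0.4706).
‖u_2‖ = 1.5718, so q_2 = (-0.5614, -0.2994, 0.7111, -0.2994).
q_1·w_3 = (-0.6860)·2 + (-0.1715)·1 + (-0.6860)·(-4) + (-0.1715)·(-2) = 1.5435; q_2·w_3 = (-0.5614)·2 + (-0.2994)·1 + 0.7111·(-4) + (-0.2994)·(-2) = -3.6676.
u_3 = w_3 − 1.5435·q_1 + 3.6676·q_2 = (1.0000, 0.1667, -0.3333, -2.8333).
‖u_3‖ = 3.0277, so q_3 = (0.3303, 0.0550, -0.1101, -0.9358).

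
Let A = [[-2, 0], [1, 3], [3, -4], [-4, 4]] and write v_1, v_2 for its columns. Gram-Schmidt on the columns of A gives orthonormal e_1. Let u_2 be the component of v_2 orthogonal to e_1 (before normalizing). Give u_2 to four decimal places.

u_2 = (-1.6667, 3.8333, -1.5000, 0.6667)

v_1 = (-2, 1, 3, -4); ‖v_1‖ = 5.4772, so e_1 = (-0.3651, 0.1826, 0.5477, -0.7303).
e_1·v_2 = (-0.3651)·0 + 0.1826·3 + 0.5477·(-4) + (-0.7303)·4 = -4.5644.
u_2 = v_2 + 4.5644·e_1 = (-1.6667, 3.8333, -1.5000, 0.6667).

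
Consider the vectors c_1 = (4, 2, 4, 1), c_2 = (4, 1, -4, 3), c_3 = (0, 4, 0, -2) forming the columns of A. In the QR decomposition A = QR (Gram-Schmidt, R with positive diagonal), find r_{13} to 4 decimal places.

c_1 = (4, 2, 4, 1); ‖c_1‖ = 6.0828, so q_1 = (0.6576, 0.3288, 0.6576, 0.1644).
r_{13} = q_1·c_3 = 0.9864.

r_{13} = 0.9864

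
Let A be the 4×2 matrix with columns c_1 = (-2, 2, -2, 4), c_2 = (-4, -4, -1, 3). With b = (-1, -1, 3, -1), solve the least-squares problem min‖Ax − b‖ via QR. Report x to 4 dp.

q_1 = c_1/‖c_1‖ = (-2, 2, -2, 4)/5.2915 = (-0.3780, 0.3780, -0.3780, 0.7559).
r_{12} = q_1·c_2 = 2.6458.
u_2 = c_2 − 2.6458·q_1 = (-3.0000, -5.0000, 0.0000, 1.0000).
‖u_2‖ = 5.9161, so q_2 = (-0.5071, -0.8452, 0.0000, 0.1690).
Qᵀb = (-1.8898, 1.1832).
Back-substitute: x_2 = 1.1832/5.9161 = 0.2000.
x_1 = (-1.8898 − 2.6458·0.2000)/5.2915 = -0.4571.

x = (-0.4571, 0.2000)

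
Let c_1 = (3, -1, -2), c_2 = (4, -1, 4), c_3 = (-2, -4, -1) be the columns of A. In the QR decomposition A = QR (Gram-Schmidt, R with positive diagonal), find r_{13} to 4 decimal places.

c_1 = (3, -1, -2); ‖c_1‖ = 3.7417, so e_1 = (0.8018, -0.2673, -0.5345).
r_{13} = e_1·c_3 = 0.0000.

r_{13} = 0.0000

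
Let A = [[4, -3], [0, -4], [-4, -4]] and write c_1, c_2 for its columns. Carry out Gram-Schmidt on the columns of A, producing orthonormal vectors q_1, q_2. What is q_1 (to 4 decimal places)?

c_1 = (4, 0, -4); ‖c_1‖ = 5.6569, so q_1 = (0.7071, 0.0000, -0.7071).

q_1 = (0.7071, 0.0000, -0.7071)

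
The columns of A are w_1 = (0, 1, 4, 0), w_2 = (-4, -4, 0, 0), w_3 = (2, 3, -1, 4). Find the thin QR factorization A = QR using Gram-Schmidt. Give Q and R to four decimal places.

Q = [[0.0000, -0.7177, -0.1481], [0.2425, -0.6755, 0.1481], [0.9701, 0.1689, -0.0370], [0.0000, 0.0000, 0.9771]], R = [[4.1231, -0.9701, -0.2425], [0.0000, 5.5730, -3.6309], [0.0000, 0.0000, 4.0936]]

w_1 = (0, 1, 4, 0); ‖w_1‖ = 4.1231, so e_1 = (0.0000, 0.2425, 0.9701, 0.0000).
e_1·w_2 = 0.0000·(-4) + 0.2425·(-4) + 0.9701·0 + 0.0000·0 = -0.9701.
u_2 = w_2 + 0.9701·e_1 = (-4.0000, -3.7647, 0.9412, 0.0000).
‖u_2‖ = 5.5730, so e_2 = (-0.7177, -0.6755, 0.1689, 0.0000).
e_1·w_3 = 0.0000·2 + 0.2425·3 + 0.9701·(-1) + 0.0000·4 = -0.2425; e_2·w_3 = (-0.7177)·2 + (-0.6755)·3 + 0.1689·(-1) + 0.0000·4 = -3.6309.
u_3 = w_3 + 0.2425·e_1 + 3.6309·e_2 = (-0.6061, 0.6061, -0.1515, 4.0000).
‖u_3‖ = 4.0936, so e_3 = (-0.1481, 0.1481, -0.0370, 0.9771).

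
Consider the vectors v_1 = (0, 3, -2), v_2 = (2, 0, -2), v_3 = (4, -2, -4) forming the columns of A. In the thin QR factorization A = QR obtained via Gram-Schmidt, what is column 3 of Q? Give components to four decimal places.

e_3 = (-0.6396, -0.4264, -0.6396)

v_1 = (0, 3, -2); ‖v_1‖ = 3.6056, so e_1 = (0.0000, 0.8321, -0.5547).
e_1·v_2 = 0.0000·2 + 0.8321·0 + (-0.5547)·(-2) = 1.1094.
u_2 = v_2 − 1.1094·e_1 = (2.0000, -0.9231, -1.3846).
‖u_2‖ = 2.6018, so e_2 = (0.7687, -0.3548, -0.5322).
e_1·v_3 = 0.0000·4 + 0.8321·(-2) + (-0.5547)·(-4) = 0.5547; e_2·v_3 = 0.7687·4 + (-0.3548)·(-2) + (-0.5322)·(-4) = 5.9131.
u_3 = v_3 − 0.5547·e_1 − 5.9131·e_2 = (-0.5455, -0.3636, -0.5455).
‖u_3‖ = 0.8528, so e_3 = (-0.6396, -0.4264, -0.6396).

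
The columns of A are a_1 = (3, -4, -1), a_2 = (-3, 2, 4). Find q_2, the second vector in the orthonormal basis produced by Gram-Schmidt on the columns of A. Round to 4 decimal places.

q_2 = (-0.1663, -0.3547, 0.9201)

a_1 = (3, -4, -1); ‖a_1‖ = 5.0990, so q_1 = (0.5883, -0.7845, -0.1961).
q_1·a_2 = 0.5883·(-3) + (-0.7845)·2 + (-0.1961)·4 = -4.1184.
u_2 = a_2 + 4.1184·q_1 = (-0.5769, -1.2308, 3.1923).
‖u_2‖ = 3.4696, so q_2 = (-0.1663, -0.3547, 0.9201).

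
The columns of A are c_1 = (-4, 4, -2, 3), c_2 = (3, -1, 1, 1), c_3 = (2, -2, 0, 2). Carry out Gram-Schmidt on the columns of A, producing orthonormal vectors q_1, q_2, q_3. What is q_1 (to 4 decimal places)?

q_1 = (-0.5963, 0.5963, -0.2981, 0.4472)

q_1 = c_1/‖c_1‖ = (-4, 4, -2, 3)/6.7082 = (-0.5963, 0.5963, -0.2981, 0.4472).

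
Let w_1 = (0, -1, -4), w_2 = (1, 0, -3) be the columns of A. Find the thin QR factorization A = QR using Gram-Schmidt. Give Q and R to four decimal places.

Q = [[0.0000, 0.8086], [-0.2425, 0.5708], [-0.9701, -0.1427]], R = [[4.1231, 2.9104], [0.0000, 1.2367]]

w_1 = (0, -1, -4); ‖w_1‖ = 4.1231, so e_1 = (0.0000, -0.2425, -0.9701).
e_1·w_2 = 0.0000·1 + (-0.2425)·0 + (-0.9701)·(-3) = 2.9104.
u_2 = w_2 − 2.9104·e_1 = (1.0000, 0.7059, -0.1765).
‖u_2‖ = 1.2367, so e_2 = (0.8086, 0.5708, -0.1427).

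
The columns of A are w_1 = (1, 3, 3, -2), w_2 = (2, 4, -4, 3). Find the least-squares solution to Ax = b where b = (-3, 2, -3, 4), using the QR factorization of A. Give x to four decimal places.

x = (-0.5162, 0.5319)

q_1 = w_1/‖w_1‖ = (1, 3, 3, -2)/4.7958 = (0.2085, 0.6255, 0.6255, -0.4170).
r_{12} = q_1·w_2 = -0.8341.
u_2 = w_2 + 0.8341·q_1 = (2.1739, 4.5217, -3.4783, 2.6522).
‖u_2‖ = 6.6562, so q_2 = (0.3266, 0.6793, -0.5226, 0.3985).
Qᵀb = (-2.9192, 3.5404).
Back-substitute: x_2 = 3.5404/6.6562 = 0.5319.
x_1 = (-2.9192 + 0.8341·0.5319)/4.7958 = -0.5162.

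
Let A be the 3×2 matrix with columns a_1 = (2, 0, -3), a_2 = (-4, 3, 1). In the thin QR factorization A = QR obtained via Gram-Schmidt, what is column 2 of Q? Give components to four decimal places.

q_2 = (-0.5648, 0.7343, -0.3766)

q_1 = a_1/‖a_1‖ = (2, 0, -3)/3.6056 = (0.5547, 0.0000, -0.8321).
r_{12} = q_1·a_2 = -3.0509.
u_2 = a_2 + 3.0509·q_1 = (-2.3077, 3.0000, -1.5385).
‖u_2‖ = 4.0856, so q_2 = (-0.5648, 0.7343, -0.3766).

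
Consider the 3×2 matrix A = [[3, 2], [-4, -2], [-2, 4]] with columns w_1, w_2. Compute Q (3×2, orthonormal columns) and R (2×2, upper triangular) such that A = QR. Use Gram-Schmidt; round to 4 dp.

Q = [[0.5571, 0.2891], [-0.7428, -0.2458], [-0.3714, 0.9252]], R = [[5.3852, 1.1142], [0.0000, 4.7706]]

e_1 = w_1/‖w_1‖ = (3, -4, -2)/5.3852 = (0.5571, -0.7428, -0.3714).
r_{12} = e_1·w_2 = 1.1142.
u_2 = w_2 − 1.1142·e_1 = (1.3793, -1.1724, 4.4138).
‖u_2‖ = 4.7706, so e_2 = (0.2891, -0.2458, 0.9252).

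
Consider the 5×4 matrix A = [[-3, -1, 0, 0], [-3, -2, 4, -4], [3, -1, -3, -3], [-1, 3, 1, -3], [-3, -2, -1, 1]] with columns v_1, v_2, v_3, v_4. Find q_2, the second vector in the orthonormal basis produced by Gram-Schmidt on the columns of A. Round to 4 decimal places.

v_1 = (-3, -3, 3, -1, -3); ‖v_1‖ = 6.0828, so q_1 = (-0.4932, -0.4932, 0.4932, -0.1644, -0.4932).
q_1·v_2 = (-0.4932)·(-1) + (-0.4932)·(-2) + 0.4932·(-1) + (-0.1644)·3 + (-0.4932)·(-2) = 1.4796.
u_2 = v_2 − 1.4796·q_1 = (-0.2703, -1.2703, -1.7297, 3.2432, -1.2703).
‖u_2‖ = 4.1001, so q_2 = (-0.0659, -0.3098, -0.4219, 0.7910, -0.3098).

q_2 = (-0.0659, -0.3098, -0.4219, 0.7910, -0.3098)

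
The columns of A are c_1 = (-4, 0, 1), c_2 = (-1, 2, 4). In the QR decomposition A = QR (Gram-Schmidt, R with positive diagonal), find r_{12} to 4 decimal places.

c_1 = (-4, 0, 1); ‖c_1‖ = 4.1231, so e_1 = (-0.9701, 0.0000, 0.2425).
r_{12} = e_1·c_2 = 1.9403.

r_{12} = 1.9403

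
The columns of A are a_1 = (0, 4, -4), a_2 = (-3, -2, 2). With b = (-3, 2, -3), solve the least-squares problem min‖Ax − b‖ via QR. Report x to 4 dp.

e_1 = a_1/‖a_1‖ = (0, 4, -4)/5.6569 = (0.0000, 0.7071, -0.7071).
r_{12} = e_1·a_2 = -2.8284.
u_2 = a_2 + 2.8284·e_1 = (-3.0000, 0.0000, 0.0000).
‖u_2‖ = 3.0000, so e_2 = (-1.0000, 0.0000, 0.0000).
Qᵀb = (3.5355, 3.0000).
Back-substitute: x_2 = 3.0000/3.0000 = 1.0000.
x_1 = (3.5355 + 2.8284·1.0000)/5.6569 = 1.1250.

x = (1.1250, 1.0000)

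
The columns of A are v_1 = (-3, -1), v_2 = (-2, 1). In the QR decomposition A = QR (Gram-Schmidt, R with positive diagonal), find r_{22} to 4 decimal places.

v_1 = (-3, -1); ‖v_1‖ = 3.1623, so e_1 = (-0.9487, -0.3162).
e_1·v_2 = (-0.9487)·(-2) + (-0.3162)·1 = 1.5811.
u_2 = v_2 − 1.5811·e_1 = (-0.5000, 1.5000).
r_{22} = ‖u_2‖ = 1.5811.

r_{22} = 1.5811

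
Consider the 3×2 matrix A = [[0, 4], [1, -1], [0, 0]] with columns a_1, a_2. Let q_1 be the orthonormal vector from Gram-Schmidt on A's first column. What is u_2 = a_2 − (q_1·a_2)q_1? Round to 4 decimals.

q_1 = a_1/‖a_1‖ = (0, 1, 0)/1.0000 = (0.0000, 1.0000, 0.0000).
r_{12} = q_1·a_2 = -1.0000.
u_2 = a_2 + 1.0000·q_1 = (4.0000, 0.0000, 0.0000).

u_2 = (4.0000, 0.0000, 0.0000)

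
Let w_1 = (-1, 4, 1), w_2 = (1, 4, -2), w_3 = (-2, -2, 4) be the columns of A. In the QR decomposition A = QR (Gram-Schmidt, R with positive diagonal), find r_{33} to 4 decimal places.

w_1 = (-1, 4, 1); ‖w_1‖ = 4.2426, so q_1 = (-0.2357, 0.9428, 0.2357).
q_1·w_2 = (-0.2357)·1 + 0.9428·4 + 0.2357·(-2) = 3.0641.
u_2 = w_2 − 3.0641·q_1 = (1.7222, 1.1111, -2.7222).
‖u_2‖ = 3.4075, so q_2 = (0.5054, 0.3261, -0.7989).
q_1·w_3 = (-0.2357)·(-2) + 0.9428·(-2) + 0.2357·4 = -0.4714; q_2·w_3 = 0.5054·(-2) + 0.3261·(-2) + (-0.7989)·4 = -4.8586.
u_3 = w_3 + 0.4714·q_1 + 4.8586·q_2 = (0.3445, 0.0287, 0.2297).
r_{33} = ‖u_3‖ = 0.4150.

r_{33} = 0.4150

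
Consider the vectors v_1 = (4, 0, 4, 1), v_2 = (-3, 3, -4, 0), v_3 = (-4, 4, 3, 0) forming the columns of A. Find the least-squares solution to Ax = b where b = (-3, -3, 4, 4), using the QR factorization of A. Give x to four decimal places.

x = (-0.8889, -1.4222, 0.6222)

e_1 = v_1/‖v_1‖ = (4, 0, 4, 1)/5.7446 = (0.6963, 0.0000, 0.6963, 0.1741).
r_{12} = e_1·v_2 = -4.8742.
u_2 = v_2 + 4.8742·e_1 = (0.3939, 3.0000, -0.6061, 0.8485).
‖u_2‖ = 3.2004, so e_2 = (0.1231, 0.9374, -0.1894, 0.2651).
r_{13} = e_1·v_3 = -0.6963; r_{23} = e_2·v_3 = 2.6891.
u_3 = v_3 + 0.6963·e_1 − 2.6891·e_2 = (-3.8462, 1.4793, 3.9941, -0.5917).
‖u_3‖ = 5.7692, so e_3 = (-0.6667, 0.2564, 0.6923, -0.1026).
Qᵀb = (1.3926, -2.8784, 3.5897).
Back-substitute: x_3 = 3.5897/5.7692 = 0.6222.
x_2 = (-2.8784 − 2.6891·0.6222)/3.2004 = -1.4222.
x_1 = (1.3926 + 4.8742·(-1.4222) + 0.6963·0.6222)/5.7446 = -0.8889.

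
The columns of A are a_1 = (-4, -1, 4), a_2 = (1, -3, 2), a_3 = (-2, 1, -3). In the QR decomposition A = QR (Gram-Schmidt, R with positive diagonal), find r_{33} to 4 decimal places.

a_1 = (-4, -1, 4); ‖a_1‖ = 5.7446, so q_1 = (-0.6963, -0.1741, 0.6963).
q_1·a_2 = (-0.6963)·1 + (-0.1741)·(-3) + 0.6963·2 = 1.2185.
u_2 = a_2 − 1.2185·q_1 = (1.8485, -2.7879, 1.1515).
‖u_2‖ = 3.5377, so q_2 = (0.5225, -0.7881, 0.3255).
q_1·a_3 = (-0.6963)·(-2) + (-0.1741)·1 + 0.6963·(-3) = -0.8704; q_2·a_3 = 0.5225·(-2) + (-0.7881)·1 + 0.3255·(-3) = -2.8096.
u_3 = a_3 + 0.8704·q_1 + 2.8096·q_2 = (-1.1380, -1.3656, -1.4794).
r_{33} = ‖u_3‖ = 2.3127.

r_{33} = 2.3127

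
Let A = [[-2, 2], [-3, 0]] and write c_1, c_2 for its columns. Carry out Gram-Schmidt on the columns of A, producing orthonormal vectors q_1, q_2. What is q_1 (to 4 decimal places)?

c_1 = (-2, -3); ‖c_1‖ = 3.6056, so q_1 = (-0.5547, -0.8321).

q_1 = (-0.5547, -0.8321)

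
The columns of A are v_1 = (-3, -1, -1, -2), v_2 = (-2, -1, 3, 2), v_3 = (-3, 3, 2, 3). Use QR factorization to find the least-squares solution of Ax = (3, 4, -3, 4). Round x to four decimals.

x = (-1.0847, -1.3317, 0.8647)

q_1 = v_1/‖v_1‖ = (-3, -1, -1, -2)/3.8730 = (-0.7746, -0.2582, -0.2582, -0.5164).
r_{12} = q_1·v_2 = 0.0000.
u_2 = v_2 + 0.0000·q_1 = (-2.0000, -1.0000, 3.0000, 2.0000).
‖u_2‖ = 4.2426, so q_2 = (-0.4714, -0.2357, 0.7071, 0.4714).
r_{13} = q_1·v_3 = -0.5164; r_{23} = q_2·v_3 = 3.5355.
u_3 = v_3 + 0.5164·q_1 − 3.5355·q_2 = (-1.7333, 3.7000, -0.6333, 1.0667).
‖u_3‖ = 4.2701, so q_3 = (-0.4059, 0.8665, -0.1483, 0.2498).
Qᵀb = (-4.6476, -2.5927, 3.6924).
Back-substitute: x_3 = 3.6924/4.2701 = 0.8647.
x_2 = (-2.5927 − 3.5355·0.8647)/4.2426 = -1.3317.
x_1 = (-4.6476 + 0.0000·(-1.3317) + 0.5164·0.8647)/3.8730 = -1.0847.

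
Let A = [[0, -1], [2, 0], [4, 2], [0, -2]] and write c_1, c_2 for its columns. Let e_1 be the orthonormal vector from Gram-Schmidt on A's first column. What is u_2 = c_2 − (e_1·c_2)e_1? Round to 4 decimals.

u_2 = (-1.0000, -0.8000, 0.4000, -2.0000)

c_1 = (0, 2, 4, 0); ‖c_1‖ = 4.4721, so e_1 = (0.0000, 0.4472, 0.8944, 0.0000).
e_1·c_2 = 0.0000·(-1) + 0.4472·0 + 0.8944·2 + 0.0000·(-2) = 1.7889.
u_2 = c_2 − 1.7889·e_1 = (-1.0000, -0.8000, 0.4000, -2.0000).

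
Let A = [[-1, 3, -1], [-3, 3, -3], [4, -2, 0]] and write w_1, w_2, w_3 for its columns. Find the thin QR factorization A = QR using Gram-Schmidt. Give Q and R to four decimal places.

Q = [[-0.1961, 0.8673, 0.4575], [-0.5883, 0.2692, -0.7625], [0.7845, 0.4187, -0.4575]], R = [[5.0990, -3.9223, 1.9612], [0.0000, 2.5720, -1.6748], [0.0000, 0.0000, 1.8300]]

w_1 = (-1, -3, 4); ‖w_1‖ = 5.0990, so e_1 = (-0.1961, -0.5883, 0.7845).
e_1·w_2 = (-0.1961)·3 + (-0.5883)·3 + 0.7845·(-2) = -3.9223.
u_2 = w_2 + 3.9223·e_1 = (2.2308, 0.6923, 1.0769).
‖u_2‖ = 2.5720, so e_2 = (0.8673, 0.2692, 0.4187).
e_1·w_3 = (-0.1961)·(-1) + (-0.5883)·(-3) + 0.7845·0 = 1.9612; e_2·w_3 = 0.8673·(-1) + 0.2692·(-3) + 0.4187·0 = -1.6748.
u_3 = w_3 − 1.9612·e_1 + 1.6748·e_2 = (0.8372, -1.3953, -0.8372).
‖u_3‖ = 1.8300, so e_3 = (0.4575, -0.7625, -0.4575).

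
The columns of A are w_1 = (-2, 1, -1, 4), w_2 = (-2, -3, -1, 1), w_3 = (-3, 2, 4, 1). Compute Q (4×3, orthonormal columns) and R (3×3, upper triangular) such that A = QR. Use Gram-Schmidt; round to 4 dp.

Q = [[-0.4264, -0.3979, -0.5664], [0.2132, -0.8953, 0.0733], [-0.2132, -0.1989, 0.8150], [0.8528, -0.0249, -0.0978]], R = [[4.6904, 1.2792, 1.7056], [0.0000, 3.6556, -1.4175], [0.0000, 0.0000, 5.0082]]

e_1 = w_1/‖w_1‖ = (-2, 1, -1, 4)/4.6904 = (-0.4264, 0.2132, -0.2132, 0.8528).
r_{12} = e_1·w_2 = 1.2792.
u_2 = w_2 − 1.2792·e_1 = (-1.4545, -3.2727, -0.7273, -0.0909).
‖u_2‖ = 3.6556, so e_2 = (-0.3979, -0.8953, -0.1989, -0.0249).
r_{13} = e_1·w_3 = 1.7056; r_{23} = e_2·w_3 = -1.4175.
u_3 = w_3 − 1.7056·e_1 + 1.4175·e_2 = (-2.8367, 0.3673, 4.0816, -0.4898).
‖u_3‖ = 5.0082, so e_3 = (-0.5664, 0.0733, 0.8150, -0.0978).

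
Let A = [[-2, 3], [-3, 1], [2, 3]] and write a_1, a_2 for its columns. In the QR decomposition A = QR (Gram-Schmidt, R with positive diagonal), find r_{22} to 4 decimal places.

a_1 = (-2, -3, 2); ‖a_1‖ = 4.1231, so q_1 = (-0.4851, -0.7276, 0.4851).
q_1·a_2 = (-0.4851)·3 + (-0.7276)·1 + 0.4851·3 = -0.7276.
u_2 = a_2 + 0.7276·q_1 = (2.6471, 0.4706, 3.3529).
r_{22} = ‖u_2‖ = 4.2977.

r_{22} = 4.2977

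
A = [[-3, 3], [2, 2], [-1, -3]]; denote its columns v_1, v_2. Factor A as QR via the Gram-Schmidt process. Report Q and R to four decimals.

Q = [[-0.8018, 0.5518], [0.5345, 0.4905], [-0.2673, -0.6745]], R = [[3.7417, -0.5345], [0.0000, 4.6599]]

v_1 = (-3, 2, -1); ‖v_1‖ = 3.7417, so e_1 = (-0.8018, 0.5345, -0.2673).
e_1·v_2 = (-0.8018)·3 + 0.5345·2 + (-0.2673)·(-3) = -0.5345.
u_2 = v_2 + 0.5345·e_1 = (2.5714, 2.2857, -3.1429).
‖u_2‖ = 4.6599, so e_2 = (0.5518, 0.4905, -0.6745).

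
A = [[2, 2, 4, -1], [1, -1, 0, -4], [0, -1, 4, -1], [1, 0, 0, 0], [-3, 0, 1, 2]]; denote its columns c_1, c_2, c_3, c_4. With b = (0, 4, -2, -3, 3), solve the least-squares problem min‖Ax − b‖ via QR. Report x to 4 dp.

x = (-2.7469, 2.5153, -0.4641, -2.3315)

c_1 = (2, 1, 0, 1, -3); ‖c_1‖ = 3.8730, so q_1 = (0.5164, 0.2582, 0.0000, 0.2582, -0.7746).
q_1·c_2 = 0.5164·2 + 0.2582·(-1) + 0.0000·(-1) + 0.2582·0 + (-0.7746)·0 = 0.7746.
u_2 = c_2 − 0.7746·q_1 = (1.6000, -1.2000, -1.0000, -0.2000, 0.6000).
‖u_2‖ = 2.3238, so q_2 = (0.6885, -0.5164, -0.4303, -0.0861, 0.2582).
q_1·c_3 = 0.5164·4 + 0.2582·0 + 0.0000·4 + 0.2582·0 + (-0.7746)·1 = 1.2910; q_2·c_3 = 0.6885·4 + (-0.5164)·0 + (-0.4303)·4 + (-0.0861)·0 + 0.2582·1 = 1.2910.
u_3 = c_3 − 1.2910·q_1 − 1.2910·q_2 = (2.4444, 0.3333, 4.5556, -0.2222, 1.6667).
‖u_3‖ = 5.4467, so q_3 = (0.4488, 0.0612, 0.8364, -0.0408, 0.3060).
q_1·c_4 = 0.5164·(-1) + 0.2582·(-4) + 0.0000·(-1) + 0.2582·0 + (-0.7746)·2 = -3.0984; q_2·c_4 = 0.6885·(-1) + (-0.5164)·(-4) + (-0.4303)·(-1) + (-0.0861)·0 + 0.2582·2 = 2.3238; q_3·c_4 = 0.4488·(-1) + 0.0612·(-4) + 0.8364·(-1) + (-0.0408)·0 + 0.3060·2 = -0.9180.
u_4 = c_4 + 3.0984·q_1 − 2.3238·q_2 + 0.9180·q_3 = (-0.5880, -1.9438, 0.7678, 0.9625, -0.7191).
‖u_4‖ = 2.4814, so q_4 = (-0.2370, -0.7834, 0.3094, 0.3879, -0.2898).
Qᵀb = (-2.0656, -0.1721, -0.3876, -5.7854).
Back-substitute: x_4 = -5.7854/2.4814 = -2.3315.
x_3 = (-0.3876 + 0.9180·(-2.3315))/5.4467 = -0.4641.
x_2 = (-0.1721 − 1.2910·(-0.4641) − 2.3238·(-2.3315))/2.3238 = 2.5153.
x_1 = (-2.0656 − 0.7746·2.5153 − 1.2910·(-0.4641) + 3.0984·(-2.3315))/3.8730 = -2.7469.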